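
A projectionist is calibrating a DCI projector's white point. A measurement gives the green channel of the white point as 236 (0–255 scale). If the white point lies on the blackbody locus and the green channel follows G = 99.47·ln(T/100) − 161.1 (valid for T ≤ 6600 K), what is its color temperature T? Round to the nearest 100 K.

5400 K

ln t = (236 + 161.1) / 99.47 = 3.9922.
t = e^3.9922 = 54.172.
T = 100·t = 5417 K → 5400 K to the nearest 100 K.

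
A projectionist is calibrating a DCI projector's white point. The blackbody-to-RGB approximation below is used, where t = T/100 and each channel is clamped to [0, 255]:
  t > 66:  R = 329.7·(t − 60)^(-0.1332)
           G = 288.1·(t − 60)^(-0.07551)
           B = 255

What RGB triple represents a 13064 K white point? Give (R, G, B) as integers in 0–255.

t = 13064/100 = 130.64; the t > 66 branch applies.
R = 329.7·(130.64 − 60)^(-0.1332) = 329.7·70.64^(-0.1332) = 329.7·0.56716 = 186.993.
G = 288.1·(130.64 − 60)^(-0.07551) = 288.1·70.64^(-0.07551) = 288.1·0.72507 = 208.892.
B = 255 by definition for t > 66.
Rounded: (187, 209, 255).

(187, 209, 255)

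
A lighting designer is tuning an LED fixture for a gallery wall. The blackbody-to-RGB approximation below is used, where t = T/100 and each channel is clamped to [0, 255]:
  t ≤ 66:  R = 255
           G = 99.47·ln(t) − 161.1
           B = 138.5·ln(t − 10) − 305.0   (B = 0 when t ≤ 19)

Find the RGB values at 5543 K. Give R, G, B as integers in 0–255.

t = 5543/100 = 55.43; the t ≤ 66 branch applies.
R = 255 by definition for t ≤ 66.
G = 99.47·ln 55.43 − 161.1 = 99.47·4.0151 − 161.1 = 238.284.
B = 138.5·ln(55.43 − 10) − 305.0 = 138.5·ln 45.43 − 305.0 = 138.5·3.8162 − 305.0 = 223.540.
Rounded: (255, 238, 224).

R=255, G=238, B=224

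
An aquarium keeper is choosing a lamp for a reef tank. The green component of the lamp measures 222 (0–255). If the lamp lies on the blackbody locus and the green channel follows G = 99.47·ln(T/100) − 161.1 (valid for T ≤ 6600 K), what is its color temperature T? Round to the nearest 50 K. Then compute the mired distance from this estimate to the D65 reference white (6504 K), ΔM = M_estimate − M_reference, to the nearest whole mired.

ln t = (222 + 161.1) / 99.47 = 3.8514.
t = e^3.8514 = 47.059.
T = 100·t = 4706 K → 4700 K to the nearest 50 K.
M_estimate = 10⁶/4700 = 212.77; M_reference = 10⁶/6504 = 153.75.
ΔM = 212.77 − 153.75 = 59.01 → +59 mireds.

+59 mireds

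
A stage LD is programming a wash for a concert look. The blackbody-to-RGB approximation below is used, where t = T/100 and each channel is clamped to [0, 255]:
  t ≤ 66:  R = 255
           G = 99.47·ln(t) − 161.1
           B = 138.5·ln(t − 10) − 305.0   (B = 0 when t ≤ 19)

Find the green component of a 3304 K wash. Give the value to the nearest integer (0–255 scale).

t = 3304/100 = 33.04; the t ≤ 66 branch applies.
G = 99.47·ln 33.04 − 161.1 = 99.47·3.4977 − 161.1 = 186.818.
Rounded: 187.

187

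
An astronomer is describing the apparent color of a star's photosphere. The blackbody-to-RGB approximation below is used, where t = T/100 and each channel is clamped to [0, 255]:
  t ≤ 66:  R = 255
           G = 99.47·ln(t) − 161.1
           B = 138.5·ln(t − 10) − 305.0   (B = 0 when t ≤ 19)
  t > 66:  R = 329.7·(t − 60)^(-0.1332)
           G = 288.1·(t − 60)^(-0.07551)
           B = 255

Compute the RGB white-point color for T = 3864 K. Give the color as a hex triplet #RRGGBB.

#FFCAA0

t = 3864/100 = 38.64; the t ≤ 66 branch applies.
R = 255 by definition for t ≤ 66.
G = 99.47·ln 38.64 − 161.1 = 99.47·3.6543 − 161.1 = 202.392.
B = 138.5·ln(38.64 − 10) − 305.0 = 138.5·ln 28.64 − 305.0 = 138.5·3.3548 − 305.0 = 159.640.
Rounded: (255, 202, 160).
In hex: #FFCAA0.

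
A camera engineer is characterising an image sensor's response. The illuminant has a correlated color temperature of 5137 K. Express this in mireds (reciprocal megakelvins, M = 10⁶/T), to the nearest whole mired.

195 mireds

M = 10⁶ / 5137 = 194.666 → 195 mireds.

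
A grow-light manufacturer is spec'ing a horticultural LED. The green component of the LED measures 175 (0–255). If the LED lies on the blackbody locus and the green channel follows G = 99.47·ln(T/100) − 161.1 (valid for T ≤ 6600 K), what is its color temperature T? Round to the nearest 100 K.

ln t = (175 + 161.1) / 99.47 = 3.3789.
t = e^3.3789 = 29.339.
T = 100·t = 2934 K → 2900 K to the nearest 100 K.

2900 K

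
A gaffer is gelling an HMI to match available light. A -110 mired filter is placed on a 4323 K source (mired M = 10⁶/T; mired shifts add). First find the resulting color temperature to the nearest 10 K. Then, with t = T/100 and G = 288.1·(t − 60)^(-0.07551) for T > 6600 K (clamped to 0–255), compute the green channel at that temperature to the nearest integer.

228

M_in = 10⁶/4323 = 231.32; M_out = 231.32 + (-110) = 121.32.
T_out = 10⁶/121.32 = 8242.6 K → 8240 K; t = 82.4.
G = 288.1·(82.4 − 60)^(-0.07551) = 288.1·22.4^(-0.07551) = 288.1·0.79076 = 227.817.
Rounded: 228.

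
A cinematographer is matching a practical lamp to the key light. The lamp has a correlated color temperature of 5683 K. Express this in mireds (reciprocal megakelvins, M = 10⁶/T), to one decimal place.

M = 10⁶ / 5683 = 175.963 → 176.0 mireds.

176.0 mireds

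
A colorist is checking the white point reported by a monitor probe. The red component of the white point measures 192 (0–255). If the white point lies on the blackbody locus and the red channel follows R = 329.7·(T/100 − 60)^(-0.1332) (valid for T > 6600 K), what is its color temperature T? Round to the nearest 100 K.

(t − 60)^(-0.1332) = 192/329.7 = 0.58235.
t − 60 = 0.58235^(1/-0.1332) = 0.58235^(-7.508) = 57.929, so t = 117.929.
T = 100·t = 11793 K → 11800 K to the nearest 100 K.

11800 K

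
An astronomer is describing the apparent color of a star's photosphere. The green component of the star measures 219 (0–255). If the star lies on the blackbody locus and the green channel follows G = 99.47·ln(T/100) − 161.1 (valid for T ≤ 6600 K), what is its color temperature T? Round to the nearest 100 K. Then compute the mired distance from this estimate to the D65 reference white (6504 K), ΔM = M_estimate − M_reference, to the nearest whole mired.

ln t = (219 + 161.1) / 99.47 = 3.8213.
t = e^3.8213 = 45.661.
T = 100·t = 4566 K → 4600 K to the nearest 100 K.
M_estimate = 10⁶/4600 = 217.39; M_reference = 10⁶/6504 = 153.75.
ΔM = 217.39 − 153.75 = 63.64 → +64 mireds.

+64 mireds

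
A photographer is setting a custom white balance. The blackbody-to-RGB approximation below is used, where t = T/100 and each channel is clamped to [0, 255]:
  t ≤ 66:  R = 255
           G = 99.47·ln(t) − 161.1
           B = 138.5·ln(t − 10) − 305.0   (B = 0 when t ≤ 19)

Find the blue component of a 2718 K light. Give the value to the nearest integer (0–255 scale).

t = 2718/100 = 27.18; the t ≤ 66 branch applies.
B = 138.5·ln(27.18 − 10) − 305.0 = 138.5·ln 17.18 − 305.0 = 138.5·2.8437 − 305.0 = 88.859.
Rounded: 89.

89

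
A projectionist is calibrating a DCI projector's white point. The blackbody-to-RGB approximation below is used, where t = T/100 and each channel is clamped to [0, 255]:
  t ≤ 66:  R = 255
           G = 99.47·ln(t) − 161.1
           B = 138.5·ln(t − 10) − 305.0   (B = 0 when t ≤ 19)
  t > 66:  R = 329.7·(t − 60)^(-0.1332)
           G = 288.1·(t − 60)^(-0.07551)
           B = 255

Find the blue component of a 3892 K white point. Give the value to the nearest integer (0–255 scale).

t = 3892/100 = 38.92; the t ≤ 66 branch applies.
B = 138.5·ln(38.92 − 10) − 305.0 = 138.5·ln 28.92 − 305.0 = 138.5·3.3645 − 305.0 = 160.988.
Rounded: 161.

161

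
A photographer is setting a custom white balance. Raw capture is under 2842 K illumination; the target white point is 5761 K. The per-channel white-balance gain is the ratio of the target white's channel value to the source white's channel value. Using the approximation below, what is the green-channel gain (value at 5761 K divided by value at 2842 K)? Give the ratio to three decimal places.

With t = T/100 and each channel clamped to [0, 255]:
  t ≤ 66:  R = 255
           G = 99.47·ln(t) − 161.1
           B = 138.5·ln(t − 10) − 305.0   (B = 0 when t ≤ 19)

At 2842 K (t = 28.42):
  G = 99.47·ln 28.42 − 161.1 = 99.47·3.3471 − 161.1 = 171.835.
At 5761 K (t = 57.61):
  G = 99.47·ln 57.61 − 161.1 = 99.47·4.0537 − 161.1 = 242.121.
Gain = 242.121 / 171.835 = 1.4090 → 1.409.

1.409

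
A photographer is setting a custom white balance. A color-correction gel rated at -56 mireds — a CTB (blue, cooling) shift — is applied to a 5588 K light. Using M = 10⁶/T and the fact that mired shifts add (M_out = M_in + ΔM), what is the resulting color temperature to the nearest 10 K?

M_in = 10⁶/5588 = 178.95 mireds.
M_out = 178.95 + (-56) = 122.95 mireds.
T_out = 10⁶/122.95 = 8133.1 K → 8130 K.

8130 K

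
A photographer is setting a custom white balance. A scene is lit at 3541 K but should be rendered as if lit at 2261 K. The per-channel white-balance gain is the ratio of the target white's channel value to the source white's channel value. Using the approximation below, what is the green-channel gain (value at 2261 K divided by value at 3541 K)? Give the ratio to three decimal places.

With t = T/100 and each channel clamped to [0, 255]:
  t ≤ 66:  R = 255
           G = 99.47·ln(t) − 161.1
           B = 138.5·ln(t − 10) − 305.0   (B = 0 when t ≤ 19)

0.770

At 3541 K (t = 35.41):
  G = 99.47·ln 35.41 − 161.1 = 99.47·3.5670 − 161.1 = 193.709.
At 2261 K (t = 22.61):
  G = 99.47·ln 22.61 − 161.1 = 99.47·3.1184 − 161.1 = 149.086.
Gain = 149.086 / 193.709 = 0.7696 → 0.770.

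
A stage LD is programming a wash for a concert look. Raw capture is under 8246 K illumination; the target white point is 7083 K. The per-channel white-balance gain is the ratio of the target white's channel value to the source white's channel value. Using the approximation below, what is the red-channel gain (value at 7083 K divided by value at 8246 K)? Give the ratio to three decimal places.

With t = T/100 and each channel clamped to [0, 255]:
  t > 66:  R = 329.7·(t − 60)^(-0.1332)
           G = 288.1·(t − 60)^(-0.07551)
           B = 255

At 8246 K (t = 82.46):
  R = 329.7·(82.46 − 60)^(-0.1332) = 329.7·22.46^(-0.1332) = 329.7·0.66068 = 217.827.
At 7083 K (t = 70.83):
  R = 329.7·(70.83 − 60)^(-0.1332) = 329.7·10.83^(-0.1332) = 329.7·0.72809 = 240.053.
Gain = 240.053 / 217.827 = 1.1020 → 1.102.

1.102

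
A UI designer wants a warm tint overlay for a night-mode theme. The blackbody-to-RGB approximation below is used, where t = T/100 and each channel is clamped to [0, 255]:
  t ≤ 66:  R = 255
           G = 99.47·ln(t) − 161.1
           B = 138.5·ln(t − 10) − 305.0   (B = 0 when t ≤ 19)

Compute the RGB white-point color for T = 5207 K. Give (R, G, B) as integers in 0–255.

(255, 232, 213)

t = 5207/100 = 52.07; the t ≤ 66 branch applies.
R = 255 by definition for t ≤ 66.
G = 99.47·ln 52.07 − 161.1 = 99.47·3.9526 − 161.1 = 232.064.
B = 138.5·ln(52.07 − 10) − 305.0 = 138.5·ln 42.07 − 305.0 = 138.5·3.7393 − 305.0 = 212.898.
Rounded: (255, 232, 213).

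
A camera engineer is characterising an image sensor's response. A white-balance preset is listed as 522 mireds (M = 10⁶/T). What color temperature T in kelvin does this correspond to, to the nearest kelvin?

1916 K

T = 10⁶ / 522 = 1915.71 K → 1916 K.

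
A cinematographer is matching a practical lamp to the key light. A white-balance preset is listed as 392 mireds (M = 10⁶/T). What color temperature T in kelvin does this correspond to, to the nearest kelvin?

T = 10⁶ / 392 = 2551.02 K → 2551 K.

2551 K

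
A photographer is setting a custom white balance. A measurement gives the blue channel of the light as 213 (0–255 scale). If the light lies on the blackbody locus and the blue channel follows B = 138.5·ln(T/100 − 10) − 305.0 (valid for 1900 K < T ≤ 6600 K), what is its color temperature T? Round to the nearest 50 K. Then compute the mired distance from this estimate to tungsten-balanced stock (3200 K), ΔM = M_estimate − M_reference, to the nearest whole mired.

-120 mireds

ln(t − 10) = (213 + 305.0) / 138.5 = 3.7401.
t − 10 = e^3.7401 = 42.101, so t = 52.101.
T = 100·t = 5210 K → 5200 K to the nearest 50 K.
M_estimate = 10⁶/5200 = 192.31; M_reference = 10⁶/3200 = 312.50.
ΔM = 192.31 − 312.50 = -120.19 → -120 mireds.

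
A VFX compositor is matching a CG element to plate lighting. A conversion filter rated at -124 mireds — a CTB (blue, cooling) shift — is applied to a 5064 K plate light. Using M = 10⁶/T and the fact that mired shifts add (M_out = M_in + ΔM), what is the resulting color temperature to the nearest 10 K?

13610 K

M_in = 10⁶/5064 = 197.47 mireds.
M_out = 197.47 + (-124) = 73.47 mireds.
T_out = 10⁶/73.47 = 13610.6 K → 13610 K.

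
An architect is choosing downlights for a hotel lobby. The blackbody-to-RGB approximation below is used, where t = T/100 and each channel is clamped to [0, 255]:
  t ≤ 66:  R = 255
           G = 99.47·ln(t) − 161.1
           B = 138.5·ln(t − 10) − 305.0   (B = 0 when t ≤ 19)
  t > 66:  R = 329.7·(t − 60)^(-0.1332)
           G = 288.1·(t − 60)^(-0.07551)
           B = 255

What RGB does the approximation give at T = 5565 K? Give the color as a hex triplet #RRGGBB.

#FFEFE0

t = 5565/100 = 55.65; the t ≤ 66 branch applies.
R = 255 by definition for t ≤ 66.
G = 99.47·ln 55.65 − 161.1 = 99.47·4.0191 − 161.1 = 238.678.
B = 138.5·ln(55.65 − 10) − 305.0 = 138.5·ln 45.65 − 305.0 = 138.5·3.8210 − 305.0 = 224.209.
Rounded: (255, 239, 224).
In hex: #FFEFE0.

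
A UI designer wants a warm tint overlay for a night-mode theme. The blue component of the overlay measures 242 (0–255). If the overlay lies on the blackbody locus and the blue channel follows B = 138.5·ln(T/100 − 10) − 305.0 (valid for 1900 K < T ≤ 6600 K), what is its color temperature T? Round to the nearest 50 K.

ln(t − 10) = (242 + 305.0) / 138.5 = 3.9495.
t − 10 = e^3.9495 = 51.907, so t = 61.907.
T = 100·t = 6191 K → 6200 K to the nearest 50 K.

6200 K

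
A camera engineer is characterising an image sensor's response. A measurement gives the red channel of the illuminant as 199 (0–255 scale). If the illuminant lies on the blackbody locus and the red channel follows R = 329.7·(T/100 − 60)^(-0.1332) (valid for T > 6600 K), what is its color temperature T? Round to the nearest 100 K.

(t − 60)^(-0.1332) = 199/329.7 = 0.60358.
t − 60 = 0.60358^(1/-0.1332) = 0.60358^(-7.508) = 44.273, so t = 104.273.
T = 100·t = 10427 K → 10400 K to the nearest 100 K.

10400 K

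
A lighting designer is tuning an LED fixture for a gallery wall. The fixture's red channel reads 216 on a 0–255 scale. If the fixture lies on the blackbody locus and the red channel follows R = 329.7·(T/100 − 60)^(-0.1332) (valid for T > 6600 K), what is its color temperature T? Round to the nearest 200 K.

(t − 60)^(-0.1332) = 216/329.7 = 0.65514.
t − 60 = 0.65514^(1/-0.1332) = 0.65514^(-7.508) = 23.926, so t = 83.926.
T = 100·t = 8393 K → 8400 K to the nearest 200 K.

8400 K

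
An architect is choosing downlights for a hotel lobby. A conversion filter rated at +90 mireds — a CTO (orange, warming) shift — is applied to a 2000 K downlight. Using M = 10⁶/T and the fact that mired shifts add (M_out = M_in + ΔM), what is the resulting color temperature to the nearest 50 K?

1700 K

M_in = 10⁶/2000 = 500.00 mireds.
M_out = 500.00 + (+90) = 590.00 mireds.
T_out = 10⁶/590.00 = 1694.9 K → 1700 K.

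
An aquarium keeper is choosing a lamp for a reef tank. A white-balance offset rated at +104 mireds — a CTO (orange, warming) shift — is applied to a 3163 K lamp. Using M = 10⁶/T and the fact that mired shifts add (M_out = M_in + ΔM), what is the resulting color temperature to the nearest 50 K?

2400 K

M_in = 10⁶/3163 = 316.16 mireds.
M_out = 316.16 + (+104) = 420.16 mireds.
T_out = 10⁶/420.16 = 2380.1 K → 2400 K.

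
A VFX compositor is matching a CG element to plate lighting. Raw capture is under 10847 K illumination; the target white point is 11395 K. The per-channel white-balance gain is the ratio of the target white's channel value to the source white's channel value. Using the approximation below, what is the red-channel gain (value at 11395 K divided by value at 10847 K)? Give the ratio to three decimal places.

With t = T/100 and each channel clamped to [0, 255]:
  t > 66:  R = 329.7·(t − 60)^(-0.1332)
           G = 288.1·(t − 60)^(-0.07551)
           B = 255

At 10847 K (t = 108.47):
  R = 329.7·(108.47 − 60)^(-0.1332) = 329.7·48.47^(-0.1332) = 329.7·0.59634 = 196.614.
At 11395 K (t = 113.95):
  R = 329.7·(113.95 − 60)^(-0.1332) = 329.7·53.95^(-0.1332) = 329.7·0.58789 = 193.829.
Gain = 193.829 / 196.614 = 0.9858 → 0.986.

0.986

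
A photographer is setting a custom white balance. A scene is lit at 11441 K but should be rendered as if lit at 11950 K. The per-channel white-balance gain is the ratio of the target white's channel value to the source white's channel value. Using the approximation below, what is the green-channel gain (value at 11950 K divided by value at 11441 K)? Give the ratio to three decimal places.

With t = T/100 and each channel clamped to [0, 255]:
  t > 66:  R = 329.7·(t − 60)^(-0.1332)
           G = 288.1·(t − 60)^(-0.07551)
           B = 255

At 11441 K (t = 114.41):
  G = 288.1·(114.41 − 60)^(-0.07551) = 288.1·54.41^(-0.07551) = 288.1·0.73950 = 213.050.
At 11950 K (t = 119.5):
  G = 288.1·(119.5 − 60)^(-0.07551) = 288.1·59.5^(-0.07551) = 288.1·0.73452 = 211.616.
Gain = 211.616 / 213.050 = 0.9933 → 0.993.

0.993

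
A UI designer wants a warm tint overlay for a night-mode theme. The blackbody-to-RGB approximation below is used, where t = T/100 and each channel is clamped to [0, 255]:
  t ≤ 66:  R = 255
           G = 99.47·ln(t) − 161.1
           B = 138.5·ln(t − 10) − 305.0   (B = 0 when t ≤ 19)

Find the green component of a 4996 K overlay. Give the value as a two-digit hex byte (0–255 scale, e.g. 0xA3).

0xE4

t = 4996/100 = 49.96; the t ≤ 66 branch applies.
G = 99.47·ln 49.96 − 161.1 = 99.47·3.9112 − 161.1 = 227.949.
Rounded: 228; in hex, 0xE4.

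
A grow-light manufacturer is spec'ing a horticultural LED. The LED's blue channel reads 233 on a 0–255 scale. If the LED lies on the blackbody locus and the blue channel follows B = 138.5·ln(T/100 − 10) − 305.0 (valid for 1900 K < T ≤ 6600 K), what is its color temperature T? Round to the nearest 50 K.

ln(t − 10) = (233 + 305.0) / 138.5 = 3.8845.
t − 10 = e^3.8845 = 48.641, so t = 58.641.
T = 100·t = 5864 K → 5850 K to the nearest 50 K.

5850 K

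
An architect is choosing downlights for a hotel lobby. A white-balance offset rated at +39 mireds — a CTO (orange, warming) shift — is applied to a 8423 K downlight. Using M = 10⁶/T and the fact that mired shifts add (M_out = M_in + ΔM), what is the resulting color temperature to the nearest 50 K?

6350 K

M_in = 10⁶/8423 = 118.72 mireds.
M_out = 118.72 + (+39) = 157.72 mireds.
T_out = 10⁶/157.72 = 6340.2 K → 6350 K.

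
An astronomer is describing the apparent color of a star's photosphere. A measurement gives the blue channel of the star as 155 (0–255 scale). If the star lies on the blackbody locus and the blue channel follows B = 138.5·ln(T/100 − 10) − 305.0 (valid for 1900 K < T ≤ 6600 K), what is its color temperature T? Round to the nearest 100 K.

ln(t − 10) = (155 + 305.0) / 138.5 = 3.3213.
t − 10 = e^3.3213 = 27.696, so t = 37.696.
T = 100·t = 3770 K → 3800 K to the nearest 100 K.

3800 K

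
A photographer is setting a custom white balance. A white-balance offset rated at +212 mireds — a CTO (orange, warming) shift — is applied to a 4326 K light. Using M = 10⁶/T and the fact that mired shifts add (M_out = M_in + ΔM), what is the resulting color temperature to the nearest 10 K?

M_in = 10⁶/4326 = 231.16 mireds.
M_out = 231.16 + (+212) = 443.16 mireds.
T_out = 10⁶/443.16 = 2256.5 K → 2260 K.

2260 K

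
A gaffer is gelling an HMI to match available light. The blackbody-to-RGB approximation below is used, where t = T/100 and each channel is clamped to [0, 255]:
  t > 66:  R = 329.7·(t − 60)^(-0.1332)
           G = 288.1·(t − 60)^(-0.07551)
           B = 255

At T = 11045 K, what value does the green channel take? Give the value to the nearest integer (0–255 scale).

214

t = 11045/100 = 110.45; the t > 66 branch applies.
G = 288.1·(110.45 − 60)^(-0.07551) = 288.1·50.45^(-0.07551) = 288.1·0.74373 = 214.269.
Rounded: 214.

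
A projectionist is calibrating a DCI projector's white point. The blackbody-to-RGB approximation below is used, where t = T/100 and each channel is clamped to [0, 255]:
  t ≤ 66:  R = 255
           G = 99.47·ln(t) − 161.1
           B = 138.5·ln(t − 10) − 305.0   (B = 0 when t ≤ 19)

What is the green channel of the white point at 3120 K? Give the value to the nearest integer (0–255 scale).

t = 3120/100 = 31.2; the t ≤ 66 branch applies.
G = 99.47·ln 31.2 − 161.1 = 99.47·3.4404 − 161.1 = 181.118.
Rounded: 181.

181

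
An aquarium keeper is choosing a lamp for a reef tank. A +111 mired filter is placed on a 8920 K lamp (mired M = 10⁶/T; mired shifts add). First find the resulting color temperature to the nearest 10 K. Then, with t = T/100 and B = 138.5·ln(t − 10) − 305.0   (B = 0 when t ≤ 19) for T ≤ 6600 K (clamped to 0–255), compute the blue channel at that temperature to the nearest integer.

187

M_in = 10⁶/8920 = 112.11; M_out = 112.11 + (+111) = 223.11.
T_out = 10⁶/223.11 = 4482.1 K → 4480 K; t = 44.8.
B = 138.5·ln(44.8 − 10) − 305.0 = 138.5·ln 34.8 − 305.0 = 138.5·3.5496 − 305.0 = 186.622.
Rounded: 187.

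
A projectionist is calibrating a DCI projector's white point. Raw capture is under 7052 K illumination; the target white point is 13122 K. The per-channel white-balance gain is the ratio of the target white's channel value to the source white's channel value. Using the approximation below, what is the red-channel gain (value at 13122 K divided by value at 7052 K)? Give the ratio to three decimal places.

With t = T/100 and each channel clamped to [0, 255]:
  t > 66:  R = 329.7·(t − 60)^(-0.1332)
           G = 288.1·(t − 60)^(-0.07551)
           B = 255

At 7052 K (t = 70.52):
  R = 329.7·(70.52 − 60)^(-0.1332) = 329.7·10.52^(-0.1332) = 329.7·0.73092 = 240.983.
At 13122 K (t = 131.22):
  R = 329.7·(131.22 − 60)^(-0.1332) = 329.7·71.22^(-0.1332) = 329.7·0.56654 = 186.789.
Gain = 186.789 / 240.983 = 0.7751 → 0.775.

0.775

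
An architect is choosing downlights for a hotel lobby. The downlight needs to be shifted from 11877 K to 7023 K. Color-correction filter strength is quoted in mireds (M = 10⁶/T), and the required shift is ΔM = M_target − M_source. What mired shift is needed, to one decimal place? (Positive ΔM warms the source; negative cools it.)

+58.2 mireds

M_source = 10⁶/11877 = 84.196; M_target = 10⁶/7023 = 142.389.
ΔM = 142.389 − 84.196 = 58.193 → +58.2 mireds, a warming shift.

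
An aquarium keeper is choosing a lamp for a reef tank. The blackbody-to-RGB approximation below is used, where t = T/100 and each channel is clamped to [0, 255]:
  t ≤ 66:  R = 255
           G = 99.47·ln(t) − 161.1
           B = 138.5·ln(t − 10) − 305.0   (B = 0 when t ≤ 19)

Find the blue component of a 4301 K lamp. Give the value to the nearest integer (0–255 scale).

t = 4301/100 = 43.01; the t ≤ 66 branch applies.
B = 138.5·ln(43.01 − 10) − 305.0 = 138.5·ln 33.01 − 305.0 = 138.5·3.4968 − 305.0 = 179.308.
Rounded: 179.

179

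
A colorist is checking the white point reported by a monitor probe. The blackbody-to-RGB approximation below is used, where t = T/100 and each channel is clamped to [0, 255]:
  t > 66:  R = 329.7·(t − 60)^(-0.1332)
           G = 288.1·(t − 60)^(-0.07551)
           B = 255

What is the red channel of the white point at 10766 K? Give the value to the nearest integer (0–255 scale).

t = 10766/100 = 107.66; the t > 66 branch applies.
R = 329.7·(107.66 − 60)^(-0.1332) = 329.7·47.66^(-0.1332) = 329.7·0.59768 = 197.056.
Rounded: 197.

197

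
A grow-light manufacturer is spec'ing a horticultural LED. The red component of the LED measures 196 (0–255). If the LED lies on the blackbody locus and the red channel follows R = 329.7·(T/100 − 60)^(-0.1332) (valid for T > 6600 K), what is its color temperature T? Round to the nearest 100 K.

(t − 60)^(-0.1332) = 196/329.7 = 0.59448.
t − 60 = 0.59448^(1/-0.1332) = 0.59448^(-7.508) = 49.621, so t = 109.621.
T = 100·t = 10962 K → 11000 K to the nearest 100 K.

11000 K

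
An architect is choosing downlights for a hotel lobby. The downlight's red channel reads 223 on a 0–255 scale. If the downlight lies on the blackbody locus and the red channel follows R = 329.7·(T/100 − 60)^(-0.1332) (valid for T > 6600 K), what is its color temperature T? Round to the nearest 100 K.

7900 K

(t − 60)^(-0.1332) = 223/329.7 = 0.67637.
t − 60 = 0.67637^(1/-0.1332) = 0.67637^(-7.508) = 18.831, so t = 78.831.
T = 100·t = 7883 K → 7900 K to the nearest 100 K.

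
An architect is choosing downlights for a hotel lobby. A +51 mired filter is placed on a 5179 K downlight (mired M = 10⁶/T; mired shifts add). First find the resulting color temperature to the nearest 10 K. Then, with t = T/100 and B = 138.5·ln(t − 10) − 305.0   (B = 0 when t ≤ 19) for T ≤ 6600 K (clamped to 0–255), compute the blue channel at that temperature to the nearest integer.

M_in = 10⁶/5179 = 193.09; M_out = 193.09 + (+51) = 244.09.
T_out = 10⁶/244.09 = 4096.9 K → 4100 K; t = 41.
B = 138.5·ln(41 − 10) − 305.0 = 138.5·ln 31 − 305.0 = 138.5·3.4340 − 305.0 = 170.607.
Rounded: 171.

171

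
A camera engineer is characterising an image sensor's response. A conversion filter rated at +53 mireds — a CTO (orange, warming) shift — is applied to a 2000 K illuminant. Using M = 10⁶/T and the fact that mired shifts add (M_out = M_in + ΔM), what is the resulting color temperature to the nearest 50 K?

M_in = 10⁶/2000 = 500.00 mireds.
M_out = 500.00 + (+53) = 553.00 mireds.
T_out = 10⁶/553.00 = 1808.3 K → 1800 K.

1800 K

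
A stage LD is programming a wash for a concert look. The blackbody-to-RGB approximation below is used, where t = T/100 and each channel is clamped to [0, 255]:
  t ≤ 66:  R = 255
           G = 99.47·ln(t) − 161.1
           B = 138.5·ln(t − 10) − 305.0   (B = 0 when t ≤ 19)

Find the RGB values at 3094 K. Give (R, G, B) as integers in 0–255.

t = 3094/100 = 30.94; the t ≤ 66 branch applies.
R = 255 by definition for t ≤ 66.
G = 99.47·ln 30.94 − 161.1 = 99.47·3.4320 − 161.1 = 180.286.
B = 138.5·ln(30.94 − 10) − 305.0 = 138.5·ln 20.94 − 305.0 = 138.5·3.0417 − 305.0 = 116.270.
Rounded: (255, 180, 116).

(255, 180, 116)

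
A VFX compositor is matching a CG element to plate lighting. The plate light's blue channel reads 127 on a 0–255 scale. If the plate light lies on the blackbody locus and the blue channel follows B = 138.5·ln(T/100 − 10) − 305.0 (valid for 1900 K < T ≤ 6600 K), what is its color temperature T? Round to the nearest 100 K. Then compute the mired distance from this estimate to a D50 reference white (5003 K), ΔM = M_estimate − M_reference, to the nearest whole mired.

ln(t − 10) = (127 + 305.0) / 138.5 = 3.1191.
t − 10 = e^3.1191 = 22.627, so t = 32.627.
T = 100·t = 3263 K → 3300 K to the nearest 100 K.
M_estimate = 10⁶/3300 = 303.03; M_reference = 10⁶/5003 = 199.88.
ΔM = 303.03 − 199.88 = 103.15 → +103 mireds.

+103 mireds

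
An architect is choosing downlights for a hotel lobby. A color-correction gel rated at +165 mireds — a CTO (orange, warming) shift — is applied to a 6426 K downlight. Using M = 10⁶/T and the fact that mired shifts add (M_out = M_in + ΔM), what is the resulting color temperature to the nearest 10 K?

M_in = 10⁶/6426 = 155.62 mireds.
M_out = 155.62 + (+165) = 320.62 mireds.
T_out = 10⁶/320.62 = 3119.0 K → 3120 K.

3120 K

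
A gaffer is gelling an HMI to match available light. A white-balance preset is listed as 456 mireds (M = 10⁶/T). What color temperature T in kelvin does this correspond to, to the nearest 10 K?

T = 10⁶ / 456 = 2192.98 K → 2190 K.

2190 K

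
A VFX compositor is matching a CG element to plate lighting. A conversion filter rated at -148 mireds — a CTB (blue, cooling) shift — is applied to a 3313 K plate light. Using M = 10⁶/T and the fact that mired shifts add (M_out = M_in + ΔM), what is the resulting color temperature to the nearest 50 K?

M_in = 10⁶/3313 = 301.84 mireds.
M_out = 301.84 + (-148) = 153.84 mireds.
T_out = 10⁶/153.84 = 6500.2 K → 6500 K.

6500 K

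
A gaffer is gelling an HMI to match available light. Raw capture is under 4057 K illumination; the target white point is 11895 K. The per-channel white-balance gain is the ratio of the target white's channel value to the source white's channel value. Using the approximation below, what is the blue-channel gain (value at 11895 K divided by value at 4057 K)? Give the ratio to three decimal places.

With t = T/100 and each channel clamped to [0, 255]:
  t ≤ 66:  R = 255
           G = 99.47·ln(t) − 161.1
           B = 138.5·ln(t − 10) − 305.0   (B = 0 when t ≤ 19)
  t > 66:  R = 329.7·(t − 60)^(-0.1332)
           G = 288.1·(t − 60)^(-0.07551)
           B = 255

At 4057 K (t = 40.57):
  B = 138.5·ln(40.57 − 10) − 305.0 = 138.5·ln 30.57 − 305.0 = 138.5·3.4200 − 305.0 = 168.673.
At 11895 K (t = 118.95):
  B = 255 by definition for t > 66.
Gain = 255.000 / 168.673 = 1.5118 → 1.512.

1.512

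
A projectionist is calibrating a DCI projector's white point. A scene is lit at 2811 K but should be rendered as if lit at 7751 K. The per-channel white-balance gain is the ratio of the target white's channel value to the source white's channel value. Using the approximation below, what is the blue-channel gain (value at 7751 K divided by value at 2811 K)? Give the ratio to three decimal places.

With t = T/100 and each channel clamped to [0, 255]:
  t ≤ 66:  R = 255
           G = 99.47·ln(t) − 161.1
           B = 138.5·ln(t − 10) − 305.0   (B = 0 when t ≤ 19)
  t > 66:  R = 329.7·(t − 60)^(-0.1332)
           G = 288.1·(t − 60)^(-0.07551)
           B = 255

At 2811 K (t = 28.11):
  B = 138.5·ln(28.11 − 10) − 305.0 = 138.5·ln 18.11 − 305.0 = 138.5·2.8965 − 305.0 = 96.160.
At 7751 K (t = 77.51):
  B = 255 by definition for t > 66.
Gain = 255.000 / 96.160 = 2.6518 → 2.652.

2.652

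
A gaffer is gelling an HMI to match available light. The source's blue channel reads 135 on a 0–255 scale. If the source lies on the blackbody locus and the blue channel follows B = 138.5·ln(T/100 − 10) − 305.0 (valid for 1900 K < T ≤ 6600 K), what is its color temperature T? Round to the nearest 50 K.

ln(t − 10) = (135 + 305.0) / 138.5 = 3.1769.
t − 10 = e^3.1769 = 23.972, so t = 33.972.
T = 100·t = 3397 K → 3400 K to the nearest 50 K.

3400 K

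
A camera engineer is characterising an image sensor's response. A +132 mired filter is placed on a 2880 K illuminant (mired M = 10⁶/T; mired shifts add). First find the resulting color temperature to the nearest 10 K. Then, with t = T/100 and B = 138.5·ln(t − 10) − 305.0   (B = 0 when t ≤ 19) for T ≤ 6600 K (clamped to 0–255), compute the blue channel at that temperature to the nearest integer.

M_in = 10⁶/2880 = 347.22; M_out = 347.22 + (+132) = 479.22.
T_out = 10⁶/479.22 = 2086.7 K → 2090 K; t = 20.9.
B = 138.5·ln(20.9 − 10) − 305.0 = 138.5·ln 10.9 − 305.0 = 138.5·2.3888 − 305.0 = 25.844.
Rounded: 26.

26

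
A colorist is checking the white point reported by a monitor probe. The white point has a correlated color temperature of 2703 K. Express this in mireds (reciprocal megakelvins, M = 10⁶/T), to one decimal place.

M = 10⁶ / 2703 = 369.959 → 370.0 mireds.

370.0 mireds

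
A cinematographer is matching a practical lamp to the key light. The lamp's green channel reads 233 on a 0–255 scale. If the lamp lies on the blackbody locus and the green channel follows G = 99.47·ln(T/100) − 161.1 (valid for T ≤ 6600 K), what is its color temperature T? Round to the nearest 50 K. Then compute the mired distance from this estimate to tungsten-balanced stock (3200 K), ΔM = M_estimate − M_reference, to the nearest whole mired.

-122 mireds

ln t = (233 + 161.1) / 99.47 = 3.9620.
t = e^3.9620 = 52.562.
T = 100·t = 5256 K → 5250 K to the nearest 50 K.
M_estimate = 10⁶/5250 = 190.48; M_reference = 10⁶/3200 = 312.50.
ΔM = 190.48 − 312.50 = -122.02 → -122 mireds.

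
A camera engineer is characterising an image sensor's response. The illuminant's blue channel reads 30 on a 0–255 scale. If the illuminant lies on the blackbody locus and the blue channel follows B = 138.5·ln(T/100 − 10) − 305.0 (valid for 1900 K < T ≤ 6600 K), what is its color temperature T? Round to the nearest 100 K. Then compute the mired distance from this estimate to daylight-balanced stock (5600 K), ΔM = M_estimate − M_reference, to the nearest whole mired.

+298 mireds

ln(t − 10) = (30 + 305.0) / 138.5 = 2.4188.
t − 10 = e^2.4188 = 11.232, so t = 21.232.
T = 100·t = 2123 K → 2100 K to the nearest 100 K.
M_estimate = 10⁶/2100 = 476.19; M_reference = 10⁶/5600 = 178.57.
ΔM = 476.19 − 178.57 = 297.62 → +298 mireds.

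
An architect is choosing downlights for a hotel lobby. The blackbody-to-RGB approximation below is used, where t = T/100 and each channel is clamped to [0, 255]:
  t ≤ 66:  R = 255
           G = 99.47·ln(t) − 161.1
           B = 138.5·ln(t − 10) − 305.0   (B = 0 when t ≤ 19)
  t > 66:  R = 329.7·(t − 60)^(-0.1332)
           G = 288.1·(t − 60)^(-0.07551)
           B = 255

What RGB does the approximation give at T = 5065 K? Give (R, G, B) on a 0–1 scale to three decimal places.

(1.000, 0.899, 0.816)

t = 5065/100 = 50.65; the t ≤ 66 branch applies.
R = 255 by definition for t ≤ 66.
G = 99.47·ln 50.65 − 161.1 = 99.47·3.9249 − 161.1 = 229.314.
B = 138.5·ln(50.65 − 10) − 305.0 = 138.5·ln 40.65 − 305.0 = 138.5·3.7050 − 305.0 = 208.142.
Dividing each by 255: (1.0000, 0.8993, 0.8162) → (1.000, 0.899, 0.816).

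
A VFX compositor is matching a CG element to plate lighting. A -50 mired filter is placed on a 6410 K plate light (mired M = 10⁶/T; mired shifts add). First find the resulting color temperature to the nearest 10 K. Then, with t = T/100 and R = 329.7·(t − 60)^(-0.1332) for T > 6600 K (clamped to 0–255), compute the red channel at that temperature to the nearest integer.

M_in = 10⁶/6410 = 156.01; M_out = 156.01 + (-50) = 106.01.
T_out = 10⁶/106.01 = 9433.4 K → 9430 K; t = 94.3.
R = 329.7·(94.3 − 60)^(-0.1332) = 329.7·34.3^(-0.1332) = 329.7·0.62445 = 205.882.
Rounded: 206.

206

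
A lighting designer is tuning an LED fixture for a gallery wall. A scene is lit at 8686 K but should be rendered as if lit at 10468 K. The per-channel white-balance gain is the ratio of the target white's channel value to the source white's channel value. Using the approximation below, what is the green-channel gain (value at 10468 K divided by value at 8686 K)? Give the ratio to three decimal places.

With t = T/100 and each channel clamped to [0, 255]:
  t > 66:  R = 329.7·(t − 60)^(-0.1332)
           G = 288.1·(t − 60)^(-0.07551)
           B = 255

0.962

At 8686 K (t = 86.86):
  G = 288.1·(86.86 − 60)^(-0.07551) = 288.1·26.86^(-0.07551) = 288.1·0.77999 = 224.715.
At 10468 K (t = 104.68):
  G = 288.1·(104.68 − 60)^(-0.07551) = 288.1·44.68^(-0.07551) = 288.1·0.75059 = 216.244.
Gain = 216.244 / 224.715 = 0.9623 → 0.962.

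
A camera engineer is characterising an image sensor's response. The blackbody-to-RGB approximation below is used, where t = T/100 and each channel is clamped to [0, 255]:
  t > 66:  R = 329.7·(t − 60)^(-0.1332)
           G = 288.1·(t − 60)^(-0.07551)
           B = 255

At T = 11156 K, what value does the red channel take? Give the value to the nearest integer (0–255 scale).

195

t = 11156/100 = 111.56; the t > 66 branch applies.
R = 329.7·(111.56 − 60)^(-0.1332) = 329.7·51.56^(-0.1332) = 329.7·0.59145 = 195.002.
Rounded: 195.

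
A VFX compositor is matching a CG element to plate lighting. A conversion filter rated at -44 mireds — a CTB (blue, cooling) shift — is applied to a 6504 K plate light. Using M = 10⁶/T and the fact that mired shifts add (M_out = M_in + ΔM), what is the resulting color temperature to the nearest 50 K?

9100 K

M_in = 10⁶/6504 = 153.75 mireds.
M_out = 153.75 + (-44) = 109.75 mireds.
T_out = 10⁶/109.75 = 9111.5 K → 9100 K.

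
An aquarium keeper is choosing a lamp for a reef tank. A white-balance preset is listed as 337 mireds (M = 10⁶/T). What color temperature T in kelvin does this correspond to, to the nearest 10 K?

2970 K

T = 10⁶ / 337 = 2967.36 K → 2970 K.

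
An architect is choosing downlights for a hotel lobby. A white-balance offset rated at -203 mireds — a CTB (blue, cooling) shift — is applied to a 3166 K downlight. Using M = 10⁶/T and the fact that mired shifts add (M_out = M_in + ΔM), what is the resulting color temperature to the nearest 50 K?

M_in = 10⁶/3166 = 315.86 mireds.
M_out = 315.86 + (-203) = 112.86 mireds.
T_out = 10⁶/112.86 = 8860.9 K → 8850 K.

8850 K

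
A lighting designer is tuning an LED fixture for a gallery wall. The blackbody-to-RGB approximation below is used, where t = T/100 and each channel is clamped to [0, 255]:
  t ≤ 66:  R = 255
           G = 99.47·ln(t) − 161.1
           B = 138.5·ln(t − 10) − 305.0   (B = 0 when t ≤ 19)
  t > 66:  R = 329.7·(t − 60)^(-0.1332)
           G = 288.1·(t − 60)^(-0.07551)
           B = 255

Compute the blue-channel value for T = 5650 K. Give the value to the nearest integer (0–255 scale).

t = 5650/100 = 56.5; the t ≤ 66 branch applies.
B = 138.5·ln(56.5 − 10) − 305.0 = 138.5·ln 46.5 − 305.0 = 138.5·3.8395 − 305.0 = 226.764.
Rounded: 227.

227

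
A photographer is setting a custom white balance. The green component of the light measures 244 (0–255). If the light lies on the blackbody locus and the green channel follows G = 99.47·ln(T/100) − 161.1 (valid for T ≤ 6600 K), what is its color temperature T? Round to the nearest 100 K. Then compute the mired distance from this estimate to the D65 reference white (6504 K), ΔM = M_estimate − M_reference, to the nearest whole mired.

ln t = (244 + 161.1) / 99.47 = 4.0726.
t = e^4.0726 = 58.709.
T = 100·t = 5871 K → 5900 K to the nearest 100 K.
M_estimate = 10⁶/5900 = 169.49; M_reference = 10⁶/6504 = 153.75.
ΔM = 169.49 − 153.75 = 15.74 → +16 mireds.

+16 mireds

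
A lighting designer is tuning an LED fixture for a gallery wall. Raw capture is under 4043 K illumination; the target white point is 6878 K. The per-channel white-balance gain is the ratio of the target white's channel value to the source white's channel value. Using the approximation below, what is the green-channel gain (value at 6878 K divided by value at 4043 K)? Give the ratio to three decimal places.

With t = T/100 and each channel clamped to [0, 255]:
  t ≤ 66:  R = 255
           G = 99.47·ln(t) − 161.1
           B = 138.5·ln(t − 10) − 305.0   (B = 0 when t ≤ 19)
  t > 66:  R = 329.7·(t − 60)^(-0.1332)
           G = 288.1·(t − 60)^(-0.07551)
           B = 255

1.182

At 4043 K (t = 40.43):
  G = 99.47·ln 40.43 − 161.1 = 99.47·3.6996 − 161.1 = 206.896.
At 6878 K (t = 68.78):
  G = 288.1·(68.78 − 60)^(-0.07551) = 288.1·8.78^(-0.07551) = 288.1·0.84870 = 244.512.
Gain = 244.512 / 206.896 = 1.1818 → 1.182.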